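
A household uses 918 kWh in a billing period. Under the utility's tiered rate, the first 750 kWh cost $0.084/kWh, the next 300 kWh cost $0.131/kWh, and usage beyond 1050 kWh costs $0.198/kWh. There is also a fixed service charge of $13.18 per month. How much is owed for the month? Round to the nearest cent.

$98.19

First 750 kWh × $0.084 = $63.00
Next 168 kWh × $0.131 = $22.01
Remaining tier: 0 kWh (not reached)
Energy charge = $85.01; + service $13.18 = $98.19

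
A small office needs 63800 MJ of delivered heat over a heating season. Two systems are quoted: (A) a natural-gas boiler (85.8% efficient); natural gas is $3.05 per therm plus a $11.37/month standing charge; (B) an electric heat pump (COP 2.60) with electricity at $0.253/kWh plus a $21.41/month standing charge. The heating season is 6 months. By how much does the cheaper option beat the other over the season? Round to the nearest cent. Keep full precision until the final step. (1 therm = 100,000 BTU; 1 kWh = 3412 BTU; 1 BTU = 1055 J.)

Heat load = 63800 MJ = 63,800,000,000 J / 1055 = 60,473,934 BTU
Gas: input = 60,473,934 / 0.858 = 70,482,440 BTU = 704.8 therm → 704.8 × $3.05 = $2,149.71; + 6 × $11.37 standing = $2,217.93
Heat pump: 60,473,934 BTU / 3412 = 17,720 kWh heat; / 2.60 = 6,817 kWh in → × $0.253 = $1,724.67; + 6 × $21.41 standing = $1,853.13
Difference = |$2,217.93 − $1,853.13| = $364.80

$364.80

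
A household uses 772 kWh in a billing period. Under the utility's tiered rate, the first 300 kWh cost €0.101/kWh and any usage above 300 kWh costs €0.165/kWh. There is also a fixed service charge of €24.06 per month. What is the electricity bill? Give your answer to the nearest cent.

First 300 kWh × €0.101 = €30.30
Remaining 472 kWh × €0.165 = €77.88
Energy charge = €108.18; + service €24.06 = €132.24

€132.24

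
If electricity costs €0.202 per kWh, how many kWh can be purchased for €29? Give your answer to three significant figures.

144 kWh

€29 / €0.202 per kWh = 143.6 kWh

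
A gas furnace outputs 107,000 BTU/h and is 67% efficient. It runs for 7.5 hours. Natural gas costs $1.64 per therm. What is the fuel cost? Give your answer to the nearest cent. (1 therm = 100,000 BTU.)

Heat delivered = 107,000 BTU/h × 7.5 h = 802,500 BTU
Gas input = 802,500 / 0.67 = 1,197,761 BTU
= 1,197,761 / 100,000 = 11.98 therm
Cost = 11.98 × $1.64/therm = $19.64

$19.64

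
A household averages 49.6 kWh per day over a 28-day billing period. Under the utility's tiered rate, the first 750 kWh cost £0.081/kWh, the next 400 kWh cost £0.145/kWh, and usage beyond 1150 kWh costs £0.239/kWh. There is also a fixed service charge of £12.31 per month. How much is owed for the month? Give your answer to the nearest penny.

Usage = 49.6 kWh/day × 28 days = 1388.8 kWh
First 750 kWh × £0.081 = £60.75
Next 400 kWh × £0.145 = £58.00
Remaining 238.8 kWh × £0.239 = £57.07
Energy charge = £175.82; + service £12.31 = £188.13

£188.13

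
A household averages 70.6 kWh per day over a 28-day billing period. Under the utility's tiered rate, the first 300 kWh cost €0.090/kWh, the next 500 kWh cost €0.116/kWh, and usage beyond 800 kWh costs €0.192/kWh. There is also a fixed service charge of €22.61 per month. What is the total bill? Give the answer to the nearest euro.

Usage = 70.6 kWh/day × 28 days = 1976.8 kWh
First 300 kWh × €0.090 = €27.00
Next 500 kWh × €0.116 = €58.00
Remaining 1176.8 kWh × €0.192 = €225.95
Energy charge = €310.95; + service €22.61 = €333.56 ≈ €334

€334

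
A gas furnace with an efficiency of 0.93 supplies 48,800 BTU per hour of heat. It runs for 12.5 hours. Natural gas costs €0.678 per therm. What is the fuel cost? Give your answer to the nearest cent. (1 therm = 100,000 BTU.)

Heat delivered = 48,800 BTU/h × 12.5 h = 610,000 BTU
Gas input = 610,000 / 0.93 = 655,914 BTU
= 655,914 / 100,000 = 6.559 therm
Cost = 6.559 × €0.678/therm = €4.45

€4.45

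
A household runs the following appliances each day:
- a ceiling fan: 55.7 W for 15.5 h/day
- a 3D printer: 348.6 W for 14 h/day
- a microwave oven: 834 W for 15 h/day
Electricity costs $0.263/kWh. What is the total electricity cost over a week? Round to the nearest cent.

ceiling fan: 55.7 W × 15.5 h × 7 d = 6,043 Wh = 6.043 kWh
3D printer: 348.6 W × 14 h × 7 d = 34,163 Wh = 34.16 kWh
microwave oven: 834 W × 15 h × 7 d = 87,570 Wh = 87.57 kWh
Total energy = 6.043 + 34.16 + 87.57 = 127.8 kWh
Cost = 127.8 kWh × $0.263 = $33.61

$33.61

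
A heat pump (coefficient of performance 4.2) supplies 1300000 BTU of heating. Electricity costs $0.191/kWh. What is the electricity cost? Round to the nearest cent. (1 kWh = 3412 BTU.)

$17.33

Heat delivered = 1,300,000 BTU / 3412 = 381 kWh
Electrical input = 381 kWh / 4.2 = 90.72 kWh
Cost = 90.72 × $0.191/kWh = $17.33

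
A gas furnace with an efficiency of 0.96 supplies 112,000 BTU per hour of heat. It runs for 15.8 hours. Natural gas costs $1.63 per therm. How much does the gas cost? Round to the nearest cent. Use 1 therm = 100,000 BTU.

$30.05

Heat delivered = 112,000 BTU/h × 15.8 h = 1,769,600 BTU
Gas input = 1,769,600 / 0.96 = 1,843,333 BTU
= 1,843,333 / 100,000 = 18.43 therm
Cost = 18.43 × $1.63/therm = $30.05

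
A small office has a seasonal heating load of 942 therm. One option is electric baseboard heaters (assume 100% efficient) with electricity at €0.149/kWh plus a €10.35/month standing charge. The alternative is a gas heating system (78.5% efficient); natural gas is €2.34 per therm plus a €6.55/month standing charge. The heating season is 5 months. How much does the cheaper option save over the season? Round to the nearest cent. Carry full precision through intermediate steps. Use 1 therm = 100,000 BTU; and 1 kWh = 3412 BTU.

€1324.66

Heat load = 942 therm × 100,000 = 94,200,000 BTU
Gas: input = 94,200,000 / 0.785 = 120,000,000 BTU = 1,200 therm → 1,200 × €2.34 = €2,808.00; + 5 × €6.55 standing = €2,840.75
Electric: 94,200,000 BTU / 3412 = 27,610 kWh → × €0.149 = €4,113.66; + 5 × €10.35 standing = €4,165.41
Difference = |€2,840.75 − €4,165.41| = €1,324.66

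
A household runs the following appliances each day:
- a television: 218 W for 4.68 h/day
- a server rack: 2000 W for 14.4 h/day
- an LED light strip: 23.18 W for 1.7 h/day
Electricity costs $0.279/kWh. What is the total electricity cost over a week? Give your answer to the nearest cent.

$58.32

television: 218 W × 4.68 h × 7 d = 7,142 Wh = 7.142 kWh
server rack: 2000 W × 14.4 h × 7 d = 201,600 Wh = 201.6 kWh
LED light strip: 23.18 W × 1.7 h × 7 d = 276 Wh = 0.2758 kWh
Total energy = 7.142 + 201.6 + 0.2758 = 209 kWh
Cost = 209 kWh × $0.279 = $58.32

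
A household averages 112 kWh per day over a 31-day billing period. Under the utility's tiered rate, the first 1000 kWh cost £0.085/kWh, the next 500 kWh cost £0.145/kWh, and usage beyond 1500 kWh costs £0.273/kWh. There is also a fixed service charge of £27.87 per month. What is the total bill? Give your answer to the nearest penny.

£723.73

Usage = 112 kWh/day × 31 days = 3472 kWh
First 1000 kWh × £0.085 = £85.00
Next 500 kWh × £0.145 = £72.50
Remaining 1972 kWh × £0.273 = £538.36
Energy charge = £695.86; + service £27.87 = £723.73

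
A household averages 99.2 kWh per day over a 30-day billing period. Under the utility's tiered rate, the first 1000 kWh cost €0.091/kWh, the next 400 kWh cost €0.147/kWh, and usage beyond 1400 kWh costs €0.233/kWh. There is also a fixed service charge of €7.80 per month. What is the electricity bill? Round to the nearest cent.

Usage = 99.2 kWh/day × 30 days = 2976 kWh
First 1000 kWh × €0.091 = €91.00
Next 400 kWh × €0.147 = €58.80
Remaining 1576 kWh × €0.233 = €367.21
Energy charge = €517.01; + service €7.80 = €524.81

€524.81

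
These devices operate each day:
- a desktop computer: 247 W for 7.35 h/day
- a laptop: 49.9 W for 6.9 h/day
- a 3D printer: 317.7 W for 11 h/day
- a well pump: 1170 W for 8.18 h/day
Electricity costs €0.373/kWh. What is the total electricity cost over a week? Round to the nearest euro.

desktop computer: 247 W × 7.35 h × 7 d = 12,708 Wh = 12.71 kWh
laptop: 49.9 W × 6.9 h × 7 d = 2,410 Wh = 2.41 kWh
3D printer: 317.7 W × 11 h × 7 d = 24,463 Wh = 24.46 kWh
well pump: 1170 W × 8.18 h × 7 d = 66,994 Wh = 66.99 kWh
Total energy = 12.71 + 2.41 + 24.46 + 66.99 = 106.6 kWh
Cost = 106.6 kWh × €0.373 = €39.75 ≈ €40

€40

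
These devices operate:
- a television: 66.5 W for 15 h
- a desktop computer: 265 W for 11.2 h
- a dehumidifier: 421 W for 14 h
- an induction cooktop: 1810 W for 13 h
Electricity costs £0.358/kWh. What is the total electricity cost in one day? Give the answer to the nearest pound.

£12

television: 66.5 W × 15 h = 998 Wh = 0.9975 kWh
desktop computer: 265 W × 11.2 h = 2,968 Wh = 2.968 kWh
dehumidifier: 421 W × 14 h = 5,894 Wh = 5.894 kWh
induction cooktop: 1810 W × 13 h = 23,530 Wh = 23.53 kWh
Total energy = 0.9975 + 2.968 + 5.894 + 23.53 = 33.39 kWh
Cost = 33.39 kWh × £0.358 = £11.95 ≈ £12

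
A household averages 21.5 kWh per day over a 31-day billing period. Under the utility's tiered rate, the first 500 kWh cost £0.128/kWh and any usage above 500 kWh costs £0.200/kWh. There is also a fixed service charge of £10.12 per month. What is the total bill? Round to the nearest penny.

£107.42

Usage = 21.5 kWh/day × 31 days = 666.5 kWh
First 500 kWh × £0.128 = £64.00
Remaining 166.5 kWh × £0.200 = £33.30
Energy charge = £97.30; + service £10.12 = £107.42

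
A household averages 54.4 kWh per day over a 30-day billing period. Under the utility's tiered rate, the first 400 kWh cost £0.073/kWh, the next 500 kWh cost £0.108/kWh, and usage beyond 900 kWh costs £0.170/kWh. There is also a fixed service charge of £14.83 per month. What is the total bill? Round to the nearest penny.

Usage = 54.4 kWh/day × 30 days = 1632 kWh
First 400 kWh × £0.073 = £29.20
Next 500 kWh × £0.108 = £54.00
Remaining 732 kWh × £0.170 = £124.44
Energy charge = £207.64; + service £14.83 = £222.47

£222.47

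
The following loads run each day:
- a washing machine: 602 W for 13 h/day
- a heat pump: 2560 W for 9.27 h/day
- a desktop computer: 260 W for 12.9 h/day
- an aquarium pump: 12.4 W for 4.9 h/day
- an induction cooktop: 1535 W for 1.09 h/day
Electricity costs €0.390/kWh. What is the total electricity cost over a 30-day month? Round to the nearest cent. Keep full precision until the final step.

washing machine: 602 W × 13 h × 30 d = 234,780 Wh = 234.8 kWh
heat pump: 2560 W × 9.27 h × 30 d = 711,936 Wh = 711.9 kWh
desktop computer: 260 W × 12.9 h × 30 d = 100,620 Wh = 100.6 kWh
aquarium pump: 12.4 W × 4.9 h × 30 d = 1,823 Wh = 1.823 kWh
induction cooktop: 1535 W × 1.09 h × 30 d = 50,194 Wh = 50.19 kWh
Total energy = 234.8 + 711.9 + 100.6 + 1.823 + 50.19 = 1,099 kWh
Cost = 1,099 kWh × €0.390 = €428.75

€428.75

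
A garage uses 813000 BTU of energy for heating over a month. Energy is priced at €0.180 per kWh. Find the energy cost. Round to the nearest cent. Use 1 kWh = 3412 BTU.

€42.89

813000 BTU × (0.00029308 kWh/BTU) = 238.3 kWh
Cost = 238.3 kWh × €0.180/kWh = €42.89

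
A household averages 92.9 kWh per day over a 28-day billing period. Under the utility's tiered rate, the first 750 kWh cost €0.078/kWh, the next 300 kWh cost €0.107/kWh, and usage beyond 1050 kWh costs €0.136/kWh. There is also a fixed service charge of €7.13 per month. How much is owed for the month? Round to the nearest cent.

Usage = 92.9 kWh/day × 28 days = 2601.2 kWh
First 750 kWh × €0.078 = €58.50
Next 300 kWh × €0.107 = €32.10
Remaining 1551.2 kWh × €0.136 = €210.96
Energy charge = €301.56; + service €7.13 = €308.69

€308.69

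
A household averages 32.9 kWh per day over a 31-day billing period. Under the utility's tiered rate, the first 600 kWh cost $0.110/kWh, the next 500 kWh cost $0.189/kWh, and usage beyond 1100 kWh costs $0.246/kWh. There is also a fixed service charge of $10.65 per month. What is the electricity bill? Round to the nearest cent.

$156.01

Usage = 32.9 kWh/day × 31 days = 1019.9 kWh
First 600 kWh × $0.110 = $66.00
Next 419.9 kWh × $0.189 = $79.36
Remaining tier: 0 kWh (not reached)
Energy charge = $145.36; + service $10.65 = $156.01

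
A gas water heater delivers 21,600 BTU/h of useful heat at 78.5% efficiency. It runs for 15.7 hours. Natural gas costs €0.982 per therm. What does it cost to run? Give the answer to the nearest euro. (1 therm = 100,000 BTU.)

Heat delivered = 21,600 BTU/h × 15.7 h = 339,120 BTU
Gas input = 339,120 / 0.785 = 432,000 BTU
= 432,000 / 100,000 = 4.32 therm
Cost = 4.32 × €0.982/therm = €4.24 ≈ €4

€4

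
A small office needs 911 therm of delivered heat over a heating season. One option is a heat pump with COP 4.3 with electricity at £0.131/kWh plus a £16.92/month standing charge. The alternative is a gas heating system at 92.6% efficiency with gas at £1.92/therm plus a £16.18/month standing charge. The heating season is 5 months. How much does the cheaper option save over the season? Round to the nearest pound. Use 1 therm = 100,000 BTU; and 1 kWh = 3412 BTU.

Heat load = 911 therm × 100,000 = 91,100,000 BTU
Gas: input = 91,100,000 / 0.926 = 98,380,130 BTU = 983.8 therm → 983.8 × £1.92 = £1,888.90; + 5 × £16.18 standing = £1,969.80
Heat pump: 91,100,000 BTU / 3412 = 26,700 kWh heat; / 4.3 = 6,209 kWh in → × £0.131 = £813.42; + 5 × £16.92 standing = £898.02
Difference = |£1,969.80 − £898.02| = £1,071.78 ≈ £1072

£1072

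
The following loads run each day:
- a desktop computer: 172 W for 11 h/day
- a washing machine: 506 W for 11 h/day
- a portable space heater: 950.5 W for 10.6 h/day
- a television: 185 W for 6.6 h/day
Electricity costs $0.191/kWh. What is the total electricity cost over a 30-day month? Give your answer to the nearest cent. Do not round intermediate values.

desktop computer: 172 W × 11 h × 30 d = 56,760 Wh = 56.76 kWh
washing machine: 506 W × 11 h × 30 d = 166,980 Wh = 167 kWh
portable space heater: 950.5 W × 10.6 h × 30 d = 302,259 Wh = 302.3 kWh
television: 185 W × 6.6 h × 30 d = 36,630 Wh = 36.63 kWh
Total energy = 56.76 + 167 + 302.3 + 36.63 = 562.6 kWh
Cost = 562.6 kWh × $0.191 = $107.46

$107.46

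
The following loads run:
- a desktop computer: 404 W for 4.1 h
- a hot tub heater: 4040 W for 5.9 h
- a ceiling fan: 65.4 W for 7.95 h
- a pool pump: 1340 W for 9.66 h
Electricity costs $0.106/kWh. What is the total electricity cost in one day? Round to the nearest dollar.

$4

desktop computer: 404 W × 4.1 h = 1,656 Wh = 1.656 kWh
hot tub heater: 4040 W × 5.9 h = 23,836 Wh = 23.84 kWh
ceiling fan: 65.4 W × 7.95 h = 520 Wh = 0.5199 kWh
pool pump: 1340 W × 9.66 h = 12,944 Wh = 12.94 kWh
Total energy = 1.656 + 23.84 + 0.5199 + 12.94 = 38.96 kWh
Cost = 38.96 kWh × $0.106 = $4.13 ≈ $4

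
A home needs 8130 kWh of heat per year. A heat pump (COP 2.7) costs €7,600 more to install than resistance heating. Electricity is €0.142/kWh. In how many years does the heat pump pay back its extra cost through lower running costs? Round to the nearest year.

Resistance: 8130 kWh × €0.142 = €1,154.46/yr
Heat pump: 8130 / 2.7 = 3011 kWh in → × €0.142 = €427.58/yr
Annual savings = €726.88
Payback = €7,600 / €726.88 = 10.5 years

10 years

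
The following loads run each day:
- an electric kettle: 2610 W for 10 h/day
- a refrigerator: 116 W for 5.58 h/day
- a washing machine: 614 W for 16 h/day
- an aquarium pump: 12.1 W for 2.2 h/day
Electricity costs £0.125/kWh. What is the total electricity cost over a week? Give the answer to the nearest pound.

£32

electric kettle: 2610 W × 10 h × 7 d = 182,700 Wh = 182.7 kWh
refrigerator: 116 W × 5.58 h × 7 d = 4,531 Wh = 4.531 kWh
washing machine: 614 W × 16 h × 7 d = 68,768 Wh = 68.77 kWh
aquarium pump: 12.1 W × 2.2 h × 7 d = 186 Wh = 0.1863 kWh
Total energy = 182.7 + 4.531 + 68.77 + 0.1863 = 256.2 kWh
Cost = 256.2 kWh × £0.125 = £32.02 ≈ £32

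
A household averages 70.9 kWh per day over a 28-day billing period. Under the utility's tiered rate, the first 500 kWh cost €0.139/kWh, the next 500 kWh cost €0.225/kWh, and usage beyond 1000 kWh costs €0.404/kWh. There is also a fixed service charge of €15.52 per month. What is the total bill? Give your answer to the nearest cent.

€595.54

Usage = 70.9 kWh/day × 28 days = 1985.2 kWh
First 500 kWh × €0.139 = €69.50
Next 500 kWh × €0.225 = €112.50
Remaining 985.2 kWh × €0.404 = €398.02
Energy charge = €580.02; + service €15.52 = €595.54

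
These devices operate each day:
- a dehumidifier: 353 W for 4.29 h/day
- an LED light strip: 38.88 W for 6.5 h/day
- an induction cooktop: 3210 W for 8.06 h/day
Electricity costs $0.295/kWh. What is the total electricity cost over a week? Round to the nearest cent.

$57.08

dehumidifier: 353 W × 4.29 h × 7 d = 10,601 Wh = 10.6 kWh
LED light strip: 38.88 W × 6.5 h × 7 d = 1,769 Wh = 1.769 kWh
induction cooktop: 3210 W × 8.06 h × 7 d = 181,108 Wh = 181.1 kWh
Total energy = 10.6 + 1.769 + 181.1 = 193.5 kWh
Cost = 193.5 kWh × $0.295 = $57.08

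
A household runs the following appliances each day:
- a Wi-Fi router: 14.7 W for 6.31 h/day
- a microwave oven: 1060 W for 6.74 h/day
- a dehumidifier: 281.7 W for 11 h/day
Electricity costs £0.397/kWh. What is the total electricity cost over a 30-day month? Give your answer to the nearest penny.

Wi-Fi router: 14.7 W × 6.31 h × 30 d = 2,783 Wh = 2.783 kWh
microwave oven: 1060 W × 6.74 h × 30 d = 214,332 Wh = 214.3 kWh
dehumidifier: 281.7 W × 11 h × 30 d = 92,961 Wh = 92.96 kWh
Total energy = 2.783 + 214.3 + 92.96 = 310.1 kWh
Cost = 310.1 kWh × £0.397 = £123.10

£123.10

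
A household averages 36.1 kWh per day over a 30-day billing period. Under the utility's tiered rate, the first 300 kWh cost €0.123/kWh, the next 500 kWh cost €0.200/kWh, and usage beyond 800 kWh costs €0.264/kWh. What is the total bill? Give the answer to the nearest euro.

€212

Usage = 36.1 kWh/day × 30 days = 1083 kWh
First 300 kWh × €0.123 = €36.90
Next 500 kWh × €0.200 = €100.00
Remaining 283 kWh × €0.264 = €74.71
Total = €211.61 ≈ €212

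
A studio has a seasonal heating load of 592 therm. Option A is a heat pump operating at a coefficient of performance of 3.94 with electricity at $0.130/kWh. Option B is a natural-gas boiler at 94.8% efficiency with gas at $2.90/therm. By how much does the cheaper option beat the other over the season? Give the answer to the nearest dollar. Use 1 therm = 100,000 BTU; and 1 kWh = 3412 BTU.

Heat load = 592 therm × 100,000 = 59,200,000 BTU
Gas: input = 59,200,000 / 0.948 = 62,447,257 BTU = 624.5 therm → 624.5 × $2.90 = $1,810.97
Heat pump: 59,200,000 BTU / 3412 = 17,350 kWh heat; / 3.94 = 4,404 kWh in → × $0.130 = $572.48
Difference = |$1,810.97 − $572.48| = $1,238.49 ≈ $1238

$1238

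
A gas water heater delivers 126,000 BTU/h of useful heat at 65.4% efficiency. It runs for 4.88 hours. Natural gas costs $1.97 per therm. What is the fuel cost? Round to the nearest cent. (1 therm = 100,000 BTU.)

$18.52

Heat delivered = 126,000 BTU/h × 4.88 h = 614,880 BTU
Gas input = 614,880 / 0.654 = 940,183 BTU
= 940,183 / 100,000 = 9.402 therm
Cost = 9.402 × $1.97/therm = $18.52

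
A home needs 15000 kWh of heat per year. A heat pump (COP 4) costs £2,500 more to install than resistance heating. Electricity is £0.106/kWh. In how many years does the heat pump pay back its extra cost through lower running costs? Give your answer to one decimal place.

2.1 years

Resistance: 15000 kWh × £0.106 = £1,590.00/yr
Heat pump: 15000 / 4 = 3750 kWh in → × £0.106 = £397.50/yr
Annual savings = £1,192.50
Payback = £2,500 / £1,192.50 = 2.1 years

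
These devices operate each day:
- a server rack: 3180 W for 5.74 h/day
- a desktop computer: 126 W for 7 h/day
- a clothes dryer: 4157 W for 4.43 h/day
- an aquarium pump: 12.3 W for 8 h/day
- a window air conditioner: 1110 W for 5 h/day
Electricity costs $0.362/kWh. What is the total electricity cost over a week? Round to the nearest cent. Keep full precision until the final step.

server rack: 3180 W × 5.74 h × 7 d = 127,772 Wh = 127.8 kWh
desktop computer: 126 W × 7 h × 7 d = 6,174 Wh = 6.174 kWh
clothes dryer: 4157 W × 4.43 h × 7 d = 128,909 Wh = 128.9 kWh
aquarium pump: 12.3 W × 8 h × 7 d = 689 Wh = 0.6888 kWh
window air conditioner: 1110 W × 5 h × 7 d = 38,850 Wh = 38.85 kWh
Total energy = 127.8 + 6.174 + 128.9 + 0.6888 + 38.85 = 302.4 kWh
Cost = 302.4 kWh × $0.362 = $109.47

$109.47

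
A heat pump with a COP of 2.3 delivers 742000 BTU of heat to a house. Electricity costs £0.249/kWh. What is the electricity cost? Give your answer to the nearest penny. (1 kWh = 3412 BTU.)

£23.54

Heat delivered = 742,000 BTU / 3412 = 217.5 kWh
Electrical input = 217.5 kWh / 2.3 = 94.55 kWh
Cost = 94.55 × £0.249/kWh = £23.54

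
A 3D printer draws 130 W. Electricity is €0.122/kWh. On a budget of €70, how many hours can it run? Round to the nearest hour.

4414 h

Energy budget = €70 / €0.122 per kWh = 573.8 kWh = 573,770 Wh
Runtime = 573,770 Wh / 130 W = 4,414 h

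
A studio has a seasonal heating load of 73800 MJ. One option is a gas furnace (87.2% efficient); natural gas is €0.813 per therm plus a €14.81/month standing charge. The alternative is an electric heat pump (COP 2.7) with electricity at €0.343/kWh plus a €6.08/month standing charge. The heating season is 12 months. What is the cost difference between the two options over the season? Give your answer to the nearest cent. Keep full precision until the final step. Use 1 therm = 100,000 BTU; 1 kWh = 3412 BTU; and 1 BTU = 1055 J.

€1847.55

Heat load = 73800 MJ = 73,800,000,000 J / 1055 = 69,952,607 BTU
Gas: input = 69,952,607 / 0.872 = 80,220,879 BTU = 802.2 therm → 802.2 × €0.813 = €652.20; + 12 × €14.81 standing = €829.92
Heat pump: 69,952,607 BTU / 3412 = 20,500 kWh heat; / 2.7 = 7,593 kWh in → × €0.343 = €2,604.51; + 12 × €6.08 standing = €2,677.47
Difference = |€829.92 − €2,677.47| = €1,847.55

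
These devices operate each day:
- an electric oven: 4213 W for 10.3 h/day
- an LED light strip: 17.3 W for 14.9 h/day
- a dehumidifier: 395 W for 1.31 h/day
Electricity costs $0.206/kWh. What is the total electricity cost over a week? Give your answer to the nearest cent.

electric oven: 4213 W × 10.3 h × 7 d = 303,757 Wh = 303.8 kWh
LED light strip: 17.3 W × 14.9 h × 7 d = 1,804 Wh = 1.804 kWh
dehumidifier: 395 W × 1.31 h × 7 d = 3,622 Wh = 3.622 kWh
Total energy = 303.8 + 1.804 + 3.622 = 309.2 kWh
Cost = 309.2 kWh × $0.206 = $63.69

$63.69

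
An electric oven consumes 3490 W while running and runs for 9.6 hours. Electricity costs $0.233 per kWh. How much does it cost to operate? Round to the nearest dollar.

Energy = 3490 W × 9.6 h = 33,504 Wh = 33.5 kWh
Cost = 33.5 kWh × $0.233/kWh = $7.81 ≈ $8

$8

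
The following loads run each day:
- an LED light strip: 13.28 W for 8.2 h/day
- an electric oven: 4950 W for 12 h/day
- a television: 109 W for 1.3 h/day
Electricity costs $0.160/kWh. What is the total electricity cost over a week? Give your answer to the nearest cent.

LED light strip: 13.28 W × 8.2 h × 7 d = 762 Wh = 0.7623 kWh
electric oven: 4950 W × 12 h × 7 d = 415,800 Wh = 415.8 kWh
television: 109 W × 1.3 h × 7 d = 992 Wh = 0.9919 kWh
Total energy = 0.7623 + 415.8 + 0.9919 = 417.6 kWh
Cost = 417.6 kWh × $0.160 = $66.81

$66.81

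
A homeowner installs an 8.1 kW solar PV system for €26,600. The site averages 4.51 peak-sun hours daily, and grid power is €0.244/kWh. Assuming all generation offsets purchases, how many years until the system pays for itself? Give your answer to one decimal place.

Daily generation = 8.1 kW × 4.51 h = 36.53 kWh
Annual generation = 36.53 × 365 = 13334 kWh
Annual savings = 13334 × €0.244 = €3,253.45
Payback = €26,600 / €3,253.45 = 8.18 years

8.2 years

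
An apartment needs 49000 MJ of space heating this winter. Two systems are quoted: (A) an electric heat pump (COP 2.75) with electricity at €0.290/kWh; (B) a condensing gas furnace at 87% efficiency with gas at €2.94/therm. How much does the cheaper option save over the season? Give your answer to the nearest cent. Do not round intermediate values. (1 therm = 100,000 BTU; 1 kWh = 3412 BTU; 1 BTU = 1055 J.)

€134.05

Heat load = 49000 MJ = 49,000,000,000 J / 1055 = 46,445,498 BTU
Gas: input = 46,445,498 / 0.87 = 53,385,629 BTU = 533.9 therm → 533.9 × €2.94 = €1,569.54
Heat pump: 46,445,498 BTU / 3412 = 13,610 kWh heat; / 2.75 = 4,950 kWh in → × €0.290 = €1,435.49
Difference = |€1,569.54 − €1,435.49| = €134.05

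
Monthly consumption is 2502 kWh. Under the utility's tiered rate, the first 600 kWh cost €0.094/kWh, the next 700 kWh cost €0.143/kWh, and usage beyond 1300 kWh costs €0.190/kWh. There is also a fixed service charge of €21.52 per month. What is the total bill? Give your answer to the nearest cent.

First 600 kWh × €0.094 = €56.40
Next 700 kWh × €0.143 = €100.10
Remaining 1202 kWh × €0.190 = €228.38
Energy charge = €384.88; + service €21.52 = €406.40

€406.40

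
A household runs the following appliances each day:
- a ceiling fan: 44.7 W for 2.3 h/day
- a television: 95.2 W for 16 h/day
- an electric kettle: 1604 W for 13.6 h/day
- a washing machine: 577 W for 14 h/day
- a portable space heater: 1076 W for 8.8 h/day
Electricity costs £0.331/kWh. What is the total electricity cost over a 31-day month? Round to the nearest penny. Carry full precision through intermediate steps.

ceiling fan: 44.7 W × 2.3 h × 31 d = 3,187 Wh = 3.187 kWh
television: 95.2 W × 16 h × 31 d = 47,219 Wh = 47.22 kWh
electric kettle: 1604 W × 13.6 h × 31 d = 676,246 Wh = 676.2 kWh
washing machine: 577 W × 14 h × 31 d = 250,418 Wh = 250.4 kWh
portable space heater: 1076 W × 8.8 h × 31 d = 293,533 Wh = 293.5 kWh
Total energy = 3.187 + 47.22 + 676.2 + 250.4 + 293.5 = 1,271 kWh
Cost = 1,271 kWh × £0.331 = £420.57

£420.57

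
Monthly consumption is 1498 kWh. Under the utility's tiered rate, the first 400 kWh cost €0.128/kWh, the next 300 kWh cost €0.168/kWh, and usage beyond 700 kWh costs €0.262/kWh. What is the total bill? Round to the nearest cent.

€310.68

First 400 kWh × €0.128 = €51.20
Next 300 kWh × €0.168 = €50.40
Remaining 798 kWh × €0.262 = €209.08
Total = €310.68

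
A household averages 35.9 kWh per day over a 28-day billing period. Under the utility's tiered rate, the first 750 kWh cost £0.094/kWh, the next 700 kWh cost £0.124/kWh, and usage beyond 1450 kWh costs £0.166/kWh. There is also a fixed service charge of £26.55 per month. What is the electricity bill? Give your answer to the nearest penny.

Usage = 35.9 kWh/day × 28 days = 1005.2 kWh
First 750 kWh × £0.094 = £70.50
Next 255.2 kWh × £0.124 = £31.64
Remaining tier: 0 kWh (not reached)
Energy charge = £102.14; + service £26.55 = £128.69

£128.69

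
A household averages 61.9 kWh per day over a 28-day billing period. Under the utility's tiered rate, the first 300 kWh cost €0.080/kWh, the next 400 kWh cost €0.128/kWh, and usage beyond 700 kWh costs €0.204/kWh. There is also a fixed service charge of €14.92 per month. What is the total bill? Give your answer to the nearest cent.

Usage = 61.9 kWh/day × 28 days = 1733.2 kWh
First 300 kWh × €0.080 = €24.00
Next 400 kWh × €0.128 = €51.20
Remaining 1033.2 kWh × €0.204 = €210.77
Energy charge = €285.97; + service €14.92 = €300.89

€300.89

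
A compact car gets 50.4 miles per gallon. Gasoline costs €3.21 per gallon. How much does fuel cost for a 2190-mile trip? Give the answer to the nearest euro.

€139

Fuel = 2190 mi / 50.4 mpg = 43.45 gal
Cost = 43.45 gal × €3.21/gal = €139.48 ≈ €139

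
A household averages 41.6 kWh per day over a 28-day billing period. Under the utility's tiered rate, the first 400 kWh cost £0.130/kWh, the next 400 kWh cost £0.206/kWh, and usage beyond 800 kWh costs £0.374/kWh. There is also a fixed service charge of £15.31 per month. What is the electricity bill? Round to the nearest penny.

£286.15

Usage = 41.6 kWh/day × 28 days = 1164.8 kWh
First 400 kWh × £0.130 = £52.00
Next 400 kWh × £0.206 = £82.40
Remaining 364.8 kWh × £0.374 = £136.44
Energy charge = £270.84; + service £15.31 = £286.15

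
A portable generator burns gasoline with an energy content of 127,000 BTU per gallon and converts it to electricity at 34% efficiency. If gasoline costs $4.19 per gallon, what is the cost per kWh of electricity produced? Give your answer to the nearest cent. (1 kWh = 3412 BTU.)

Electrical output per gallon = 127,000 BTU × 0.34 / 3412 BTU/kWh = 12.66 kWh
Cost per kWh = $4.19 / 12.66 kWh = $0.331

$0.33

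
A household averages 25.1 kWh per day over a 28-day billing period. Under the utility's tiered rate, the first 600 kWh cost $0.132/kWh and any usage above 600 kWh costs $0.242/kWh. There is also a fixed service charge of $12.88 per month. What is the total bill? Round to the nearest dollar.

Usage = 25.1 kWh/day × 28 days = 702.8 kWh
First 600 kWh × $0.132 = $79.20
Remaining 102.8 kWh × $0.242 = $24.88
Energy charge = $104.08; + service $12.88 = $116.96 ≈ $117

$117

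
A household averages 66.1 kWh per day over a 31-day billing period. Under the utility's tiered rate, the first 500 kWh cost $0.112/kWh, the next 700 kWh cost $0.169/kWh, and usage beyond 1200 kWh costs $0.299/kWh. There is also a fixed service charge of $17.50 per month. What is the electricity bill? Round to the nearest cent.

$445.68

Usage = 66.1 kWh/day × 31 days = 2049.1 kWh
First 500 kWh × $0.112 = $56.00
Next 700 kWh × $0.169 = $118.30
Remaining 849.1 kWh × $0.299 = $253.88
Energy charge = $428.18; + service $17.50 = $445.68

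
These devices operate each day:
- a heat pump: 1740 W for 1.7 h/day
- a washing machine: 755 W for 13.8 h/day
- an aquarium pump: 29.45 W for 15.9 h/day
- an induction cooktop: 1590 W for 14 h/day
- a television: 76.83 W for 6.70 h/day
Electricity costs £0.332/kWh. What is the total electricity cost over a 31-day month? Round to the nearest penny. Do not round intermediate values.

heat pump: 1740 W × 1.7 h × 31 d = 91,698 Wh = 91.7 kWh
washing machine: 755 W × 13.8 h × 31 d = 322,989 Wh = 323 kWh
aquarium pump: 29.45 W × 15.9 h × 31 d = 14,516 Wh = 14.52 kWh
induction cooktop: 1590 W × 14 h × 31 d = 690,060 Wh = 690.1 kWh
television: 76.83 W × 6.70 h × 31 d = 15,958 Wh = 15.96 kWh
Total energy = 91.7 + 323 + 14.52 + 690.1 + 15.96 = 1,135 kWh
Cost = 1,135 kWh × £0.332 = £376.89

£376.89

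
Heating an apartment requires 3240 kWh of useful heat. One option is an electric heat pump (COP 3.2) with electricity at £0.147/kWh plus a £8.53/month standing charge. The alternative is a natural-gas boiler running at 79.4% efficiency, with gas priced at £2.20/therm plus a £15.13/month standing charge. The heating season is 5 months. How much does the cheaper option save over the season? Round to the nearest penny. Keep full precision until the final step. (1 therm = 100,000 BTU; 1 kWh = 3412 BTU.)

Heat load = 3240 kWh × 3412 = 11,054,880 BTU
Gas: input = 11,054,880 / 0.794 = 13,923,023 BTU = 139.2 therm → 139.2 × £2.20 = £306.31; + 5 × £15.13 standing = £381.96
Heat pump: 11,054,880 BTU / 3412 = 3,240 kWh heat; / 3.2 = 1,012 kWh in → × £0.147 = £148.84; + 5 × £8.53 standing = £191.49
Difference = |£381.96 − £191.49| = £190.47

£190.47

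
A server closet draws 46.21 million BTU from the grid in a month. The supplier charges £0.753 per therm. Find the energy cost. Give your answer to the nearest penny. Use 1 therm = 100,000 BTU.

£347.96

46.21 million BTU × (10 therm/million BTU) = 462.1 therm
Cost = 462.1 therm × £0.753/therm = £347.96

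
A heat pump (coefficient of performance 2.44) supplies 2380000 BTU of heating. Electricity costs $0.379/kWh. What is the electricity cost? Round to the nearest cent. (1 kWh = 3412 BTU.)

Heat delivered = 2,380,000 BTU / 3412 = 697.5 kWh
Electrical input = 697.5 kWh / 2.44 = 285.9 kWh
Cost = 285.9 × $0.379/kWh = $108.35

$108.35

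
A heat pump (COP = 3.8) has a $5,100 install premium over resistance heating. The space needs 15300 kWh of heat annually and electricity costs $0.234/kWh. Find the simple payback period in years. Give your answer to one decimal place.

Resistance: 15300 kWh × $0.234 = $3,580.20/yr
Heat pump: 15300 / 3.8 = 4026 kWh in → × $0.234 = $942.16/yr
Annual savings = $2,638.04
Payback = $5,100 / $2,638.04 = 1.93 years

1.9 years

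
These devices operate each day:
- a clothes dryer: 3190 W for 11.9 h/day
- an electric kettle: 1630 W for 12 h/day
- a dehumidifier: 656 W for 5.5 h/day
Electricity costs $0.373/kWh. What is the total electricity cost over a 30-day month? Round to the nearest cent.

$684.03

clothes dryer: 3190 W × 11.9 h × 30 d = 1,138,830 Wh = 1,139 kWh
electric kettle: 1630 W × 12 h × 30 d = 586,800 Wh = 586.8 kWh
dehumidifier: 656 W × 5.5 h × 30 d = 108,240 Wh = 108.2 kWh
Total energy = 1,139 + 586.8 + 108.2 = 1,834 kWh
Cost = 1,834 kWh × $0.373 = $684.03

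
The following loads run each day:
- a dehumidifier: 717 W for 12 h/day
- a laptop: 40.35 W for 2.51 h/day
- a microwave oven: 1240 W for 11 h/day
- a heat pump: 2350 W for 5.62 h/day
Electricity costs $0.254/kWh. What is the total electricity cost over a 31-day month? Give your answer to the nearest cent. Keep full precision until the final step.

dehumidifier: 717 W × 12 h × 31 d = 266,724 Wh = 266.7 kWh
laptop: 40.35 W × 2.51 h × 31 d = 3,140 Wh = 3.14 kWh
microwave oven: 1240 W × 11 h × 31 d = 422,840 Wh = 422.8 kWh
heat pump: 2350 W × 5.62 h × 31 d = 409,417 Wh = 409.4 kWh
Total energy = 266.7 + 3.14 + 422.8 + 409.4 = 1,102 kWh
Cost = 1,102 kWh × $0.254 = $279.94

$279.94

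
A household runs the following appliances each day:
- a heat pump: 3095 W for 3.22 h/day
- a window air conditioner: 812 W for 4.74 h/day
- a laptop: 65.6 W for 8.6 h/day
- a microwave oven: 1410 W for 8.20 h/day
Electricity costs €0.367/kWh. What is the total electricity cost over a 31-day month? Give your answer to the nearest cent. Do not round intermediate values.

heat pump: 3095 W × 3.22 h × 31 d = 308,943 Wh = 308.9 kWh
window air conditioner: 812 W × 4.74 h × 31 d = 119,315 Wh = 119.3 kWh
laptop: 65.6 W × 8.6 h × 31 d = 17,489 Wh = 17.49 kWh
microwave oven: 1410 W × 8.20 h × 31 d = 358,422 Wh = 358.4 kWh
Total energy = 308.9 + 119.3 + 17.49 + 358.4 = 804.2 kWh
Cost = 804.2 kWh × €0.367 = €295.13

€295.13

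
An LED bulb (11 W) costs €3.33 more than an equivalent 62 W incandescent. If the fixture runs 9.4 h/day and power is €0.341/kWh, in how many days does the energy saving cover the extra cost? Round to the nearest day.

Power saved = 62 − 11 = 51 W
Daily energy saved = 51 W × 9.4 h = 479.4 Wh = 0.4794 kWh
Daily savings = 0.4794 × €0.341 = €0.1635
Payback = €3.33 / €0.1635 per day = 20.37 days

20 days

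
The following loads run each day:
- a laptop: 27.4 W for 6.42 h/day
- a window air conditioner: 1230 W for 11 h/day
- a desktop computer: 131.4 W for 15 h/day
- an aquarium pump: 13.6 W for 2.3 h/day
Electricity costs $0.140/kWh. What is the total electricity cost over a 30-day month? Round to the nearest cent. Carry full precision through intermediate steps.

laptop: 27.4 W × 6.42 h × 30 d = 5,277 Wh = 5.277 kWh
window air conditioner: 1230 W × 11 h × 30 d = 405,900 Wh = 405.9 kWh
desktop computer: 131.4 W × 15 h × 30 d = 59,130 Wh = 59.13 kWh
aquarium pump: 13.6 W × 2.3 h × 30 d = 938 Wh = 0.9384 kWh
Total energy = 5.277 + 405.9 + 59.13 + 0.9384 = 471.2 kWh
Cost = 471.2 kWh × $0.140 = $65.97

$65.97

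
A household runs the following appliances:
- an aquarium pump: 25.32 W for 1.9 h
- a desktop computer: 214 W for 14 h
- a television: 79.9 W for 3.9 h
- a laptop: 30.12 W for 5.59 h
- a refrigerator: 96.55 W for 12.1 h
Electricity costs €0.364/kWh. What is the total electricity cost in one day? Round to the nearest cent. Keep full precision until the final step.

aquarium pump: 25.32 W × 1.9 h = 48 Wh = 0.04811 kWh
desktop computer: 214 W × 14 h = 2,996 Wh = 2.996 kWh
television: 79.9 W × 3.9 h = 312 Wh = 0.3116 kWh
laptop: 30.12 W × 5.59 h = 168 Wh = 0.1684 kWh
refrigerator: 96.55 W × 12.1 h = 1,168 Wh = 1.168 kWh
Total energy = 0.04811 + 2.996 + 0.3116 + 0.1684 + 1.168 = 4.692 kWh
Cost = 4.692 kWh × €0.364 = €1.71

€1.71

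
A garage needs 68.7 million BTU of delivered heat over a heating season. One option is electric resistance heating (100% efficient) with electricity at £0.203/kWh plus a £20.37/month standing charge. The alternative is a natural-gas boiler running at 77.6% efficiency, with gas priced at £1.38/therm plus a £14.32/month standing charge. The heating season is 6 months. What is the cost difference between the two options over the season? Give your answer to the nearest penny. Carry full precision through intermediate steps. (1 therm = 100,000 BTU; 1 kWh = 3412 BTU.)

£2901.94

Heat load = 68.7 × 10⁶ BTU = 68,700,000 BTU
Gas: input = 68,700,000 / 0.776 = 88,530,928 BTU = 885.3 therm → 885.3 × £1.38 = £1,221.73; + 6 × £14.32 standing = £1,307.65
Electric: 68,700,000 BTU / 3412 = 20,130 kWh → × £0.203 = £4,087.37; + 6 × £20.37 standing = £4,209.59
Difference = |£1,307.65 − £4,209.59| = £2,901.94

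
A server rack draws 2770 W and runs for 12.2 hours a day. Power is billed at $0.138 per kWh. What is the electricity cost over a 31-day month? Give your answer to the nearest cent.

$144.57

Energy = 2770 W × 12.2 h/day × 31 days = 1,047,614 Wh = 1,048 kWh
Cost = 1,048 kWh × $0.138/kWh = $144.57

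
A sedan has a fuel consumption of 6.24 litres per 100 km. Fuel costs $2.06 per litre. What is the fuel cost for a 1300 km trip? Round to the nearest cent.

Fuel = 6.24 L/100 km × 1300 km / 100 = 81.12 L
Cost = 81.12 L × $2.06/L = $167.11

$167.11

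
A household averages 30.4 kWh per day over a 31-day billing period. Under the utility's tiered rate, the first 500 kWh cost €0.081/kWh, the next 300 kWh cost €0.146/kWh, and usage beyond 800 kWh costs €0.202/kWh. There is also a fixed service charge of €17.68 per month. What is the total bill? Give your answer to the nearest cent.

Usage = 30.4 kWh/day × 31 days = 942.4 kWh
First 500 kWh × €0.081 = €40.50
Next 300 kWh × €0.146 = €43.80
Remaining 142.4 kWh × €0.202 = €28.76
Energy charge = €113.06; + service €17.68 = €130.74

€130.74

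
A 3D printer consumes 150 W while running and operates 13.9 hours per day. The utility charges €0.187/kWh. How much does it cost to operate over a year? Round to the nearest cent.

Energy = 150 W × 13.9 h/day × 365 days = 761,025 Wh = 761 kWh
Cost = 761 kWh × €0.187/kWh = €142.31

€142.31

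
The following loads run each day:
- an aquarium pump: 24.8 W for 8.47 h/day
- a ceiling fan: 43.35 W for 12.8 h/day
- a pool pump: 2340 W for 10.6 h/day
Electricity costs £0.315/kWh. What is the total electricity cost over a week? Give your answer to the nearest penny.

£56.38

aquarium pump: 24.8 W × 8.47 h × 7 d = 1,470 Wh = 1.47 kWh
ceiling fan: 43.35 W × 12.8 h × 7 d = 3,884 Wh = 3.884 kWh
pool pump: 2340 W × 10.6 h × 7 d = 173,628 Wh = 173.6 kWh
Total energy = 1.47 + 3.884 + 173.6 = 179 kWh
Cost = 179 kWh × £0.315 = £56.38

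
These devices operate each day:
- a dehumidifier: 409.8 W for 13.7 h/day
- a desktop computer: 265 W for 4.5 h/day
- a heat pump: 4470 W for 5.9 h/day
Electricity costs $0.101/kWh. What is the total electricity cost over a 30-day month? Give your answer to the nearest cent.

dehumidifier: 409.8 W × 13.7 h × 30 d = 168,428 Wh = 168.4 kWh
desktop computer: 265 W × 4.5 h × 30 d = 35,775 Wh = 35.77 kWh
heat pump: 4470 W × 5.9 h × 30 d = 791,190 Wh = 791.2 kWh
Total energy = 168.4 + 35.77 + 791.2 = 995.4 kWh
Cost = 995.4 kWh × $0.101 = $100.53

$100.53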